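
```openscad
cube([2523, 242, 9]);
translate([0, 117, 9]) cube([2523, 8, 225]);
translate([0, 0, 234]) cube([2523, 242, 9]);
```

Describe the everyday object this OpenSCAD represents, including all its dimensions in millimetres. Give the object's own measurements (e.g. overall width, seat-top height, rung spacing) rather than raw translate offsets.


An I-beam lying along x, 2523 mm long. Overall section height 243 mm. Two flanges 242 mm wide (y) and 9 mm thick, one on the floor and one at the top; a web 8 mm thick runs between them, centred on the flange width.


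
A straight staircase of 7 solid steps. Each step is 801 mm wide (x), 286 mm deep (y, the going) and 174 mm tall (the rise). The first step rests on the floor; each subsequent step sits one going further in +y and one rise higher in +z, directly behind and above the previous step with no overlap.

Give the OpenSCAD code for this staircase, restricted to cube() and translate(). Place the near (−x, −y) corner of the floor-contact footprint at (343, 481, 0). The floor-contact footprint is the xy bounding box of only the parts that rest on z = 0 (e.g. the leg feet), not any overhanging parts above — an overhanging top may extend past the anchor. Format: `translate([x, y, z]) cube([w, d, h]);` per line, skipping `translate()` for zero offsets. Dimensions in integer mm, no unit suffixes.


translate([343, 481, 0]) cube([801, 286, 174]);
translate([343, 767, 174]) cube([801, 286, 174]);
translate([343, 1053, 348]) cube([801, 286, 174]);
translate([343, 1339, 522]) cube([801, 286, 174]);
translate([343, 1625, 696]) cube([801, 286, 174]);
translate([343, 1911, 870]) cube([801, 286, 174]);
translate([343, 2197, 1044]) cube([801, 286, 174]);


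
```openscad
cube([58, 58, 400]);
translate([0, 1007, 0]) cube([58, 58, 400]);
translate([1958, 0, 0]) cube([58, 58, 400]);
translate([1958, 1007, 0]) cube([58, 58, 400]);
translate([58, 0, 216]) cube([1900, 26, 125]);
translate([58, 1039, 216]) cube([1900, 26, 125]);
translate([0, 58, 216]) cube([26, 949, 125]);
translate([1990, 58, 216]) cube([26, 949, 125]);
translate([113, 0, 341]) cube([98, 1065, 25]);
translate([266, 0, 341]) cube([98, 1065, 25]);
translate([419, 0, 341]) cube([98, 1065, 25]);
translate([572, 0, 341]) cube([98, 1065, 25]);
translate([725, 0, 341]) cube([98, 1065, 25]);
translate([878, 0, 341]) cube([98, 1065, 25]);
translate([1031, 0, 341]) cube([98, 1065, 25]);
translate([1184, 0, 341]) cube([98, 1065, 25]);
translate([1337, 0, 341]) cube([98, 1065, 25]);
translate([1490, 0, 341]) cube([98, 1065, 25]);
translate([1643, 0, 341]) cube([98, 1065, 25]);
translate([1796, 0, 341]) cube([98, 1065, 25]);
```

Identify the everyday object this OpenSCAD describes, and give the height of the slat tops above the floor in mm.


A bed frame. The slat-top height is 366 mm.

Four posts, four rails, and a row of slats — a bed frame. Slats sit on the rails at z = 216 + 125 = 341; with slat thickness 25, the top is 366 mm.


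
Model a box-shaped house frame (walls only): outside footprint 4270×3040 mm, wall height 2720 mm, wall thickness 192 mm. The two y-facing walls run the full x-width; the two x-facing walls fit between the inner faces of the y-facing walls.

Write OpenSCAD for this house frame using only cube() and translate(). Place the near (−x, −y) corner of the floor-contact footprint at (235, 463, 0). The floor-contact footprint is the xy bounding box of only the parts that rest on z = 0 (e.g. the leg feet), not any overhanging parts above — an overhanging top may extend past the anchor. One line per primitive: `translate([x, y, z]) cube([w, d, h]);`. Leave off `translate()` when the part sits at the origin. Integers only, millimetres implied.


translate([235, 463, 0]) cube([4270, 192, 2720]);
translate([235, 3311, 0]) cube([4270, 192, 2720]);
translate([235, 655, 0]) cube([192, 2656, 2720]);
translate([4313, 655, 0]) cube([192, 2656, 2720]);


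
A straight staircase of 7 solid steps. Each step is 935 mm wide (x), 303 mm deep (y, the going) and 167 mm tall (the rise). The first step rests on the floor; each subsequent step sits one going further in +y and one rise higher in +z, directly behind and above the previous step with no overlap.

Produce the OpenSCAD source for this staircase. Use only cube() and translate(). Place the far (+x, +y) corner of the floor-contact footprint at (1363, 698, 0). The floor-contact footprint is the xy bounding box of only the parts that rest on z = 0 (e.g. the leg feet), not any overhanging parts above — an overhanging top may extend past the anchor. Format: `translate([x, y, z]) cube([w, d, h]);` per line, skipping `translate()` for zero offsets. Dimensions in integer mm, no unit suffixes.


translate([428, 395, 0]) cube([935, 303, 167]);
translate([428, 698, 167]) cube([935, 303, 167]);
translate([428, 1001, 334]) cube([935, 303, 167]);
translate([428, 1304, 501]) cube([935, 303, 167]);
translate([428, 1607, 668]) cube([935, 303, 167]);
translate([428, 1910, 835]) cube([935, 303, 167]);
translate([428, 2213, 1002]) cube([935, 303, 167]);


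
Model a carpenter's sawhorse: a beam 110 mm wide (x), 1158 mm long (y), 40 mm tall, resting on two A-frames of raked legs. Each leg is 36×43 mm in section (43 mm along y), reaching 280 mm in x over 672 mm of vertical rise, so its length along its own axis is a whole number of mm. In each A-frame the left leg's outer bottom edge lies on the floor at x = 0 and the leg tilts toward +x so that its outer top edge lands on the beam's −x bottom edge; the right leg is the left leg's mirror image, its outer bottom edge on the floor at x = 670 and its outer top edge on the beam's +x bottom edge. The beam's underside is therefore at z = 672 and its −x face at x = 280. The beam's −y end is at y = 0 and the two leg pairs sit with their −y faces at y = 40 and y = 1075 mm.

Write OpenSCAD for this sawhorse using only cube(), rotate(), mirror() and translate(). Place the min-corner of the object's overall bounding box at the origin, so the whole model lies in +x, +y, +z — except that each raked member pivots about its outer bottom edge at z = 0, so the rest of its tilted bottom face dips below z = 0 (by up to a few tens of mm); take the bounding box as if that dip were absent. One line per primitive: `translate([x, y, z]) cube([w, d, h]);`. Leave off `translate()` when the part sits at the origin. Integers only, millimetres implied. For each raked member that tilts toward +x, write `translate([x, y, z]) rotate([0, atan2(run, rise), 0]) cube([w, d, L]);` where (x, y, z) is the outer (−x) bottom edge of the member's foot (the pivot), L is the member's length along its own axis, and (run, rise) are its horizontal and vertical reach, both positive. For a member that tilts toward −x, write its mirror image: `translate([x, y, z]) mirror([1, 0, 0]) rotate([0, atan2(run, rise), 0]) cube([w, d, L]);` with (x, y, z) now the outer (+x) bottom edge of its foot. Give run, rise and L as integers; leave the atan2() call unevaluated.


translate([280, 0, 672]) cube([110, 1158, 40]);
translate([0, 40, 0]) rotate([0, atan2(280, 672), 0]) cube([36, 43, 728]);
translate([670, 40, 0]) mirror([1, 0, 0]) rotate([0, atan2(280, 672), 0]) cube([36, 43, 728]);
translate([0, 1075, 0]) rotate([0, atan2(280, 672), 0]) cube([36, 43, 728]);
translate([670, 1075, 0]) mirror([1, 0, 0]) rotate([0, atan2(280, 672), 0]) cube([36, 43, 728]);


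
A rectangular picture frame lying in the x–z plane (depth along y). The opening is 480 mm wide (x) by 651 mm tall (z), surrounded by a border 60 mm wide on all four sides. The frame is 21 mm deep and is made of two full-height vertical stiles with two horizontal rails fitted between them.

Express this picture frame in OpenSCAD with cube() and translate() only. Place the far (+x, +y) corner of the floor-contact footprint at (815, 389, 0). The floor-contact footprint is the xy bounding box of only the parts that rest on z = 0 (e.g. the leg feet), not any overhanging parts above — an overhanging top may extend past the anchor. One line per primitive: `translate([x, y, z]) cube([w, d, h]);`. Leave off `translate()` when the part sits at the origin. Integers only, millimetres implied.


translate([215, 368, 0]) cube([60, 21, 771]);
translate([755, 368, 0]) cube([60, 21, 771]);
translate([275, 368, 0]) cube([480, 21, 60]);
translate([275, 368, 711]) cube([480, 21, 60]);


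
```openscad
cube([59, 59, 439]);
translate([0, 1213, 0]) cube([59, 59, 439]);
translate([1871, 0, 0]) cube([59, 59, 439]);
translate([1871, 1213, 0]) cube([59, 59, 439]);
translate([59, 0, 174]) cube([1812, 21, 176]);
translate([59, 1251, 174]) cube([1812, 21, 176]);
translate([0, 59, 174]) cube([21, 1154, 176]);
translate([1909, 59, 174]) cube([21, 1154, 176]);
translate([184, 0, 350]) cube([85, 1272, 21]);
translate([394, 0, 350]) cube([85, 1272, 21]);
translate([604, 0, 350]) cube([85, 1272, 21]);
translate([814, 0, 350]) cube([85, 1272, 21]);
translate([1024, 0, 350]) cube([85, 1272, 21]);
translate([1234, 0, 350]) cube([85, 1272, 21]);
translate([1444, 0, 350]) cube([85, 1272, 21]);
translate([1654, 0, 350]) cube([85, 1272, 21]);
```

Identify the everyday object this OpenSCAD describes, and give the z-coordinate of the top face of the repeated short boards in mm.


A bed frame. The slat-top height is 371 mm.

Four posts, four rails, and a row of slats — a bed frame. Slats sit on the rails at z = 174 + 176 = 350; with slat thickness 21, the top is 371 mm.


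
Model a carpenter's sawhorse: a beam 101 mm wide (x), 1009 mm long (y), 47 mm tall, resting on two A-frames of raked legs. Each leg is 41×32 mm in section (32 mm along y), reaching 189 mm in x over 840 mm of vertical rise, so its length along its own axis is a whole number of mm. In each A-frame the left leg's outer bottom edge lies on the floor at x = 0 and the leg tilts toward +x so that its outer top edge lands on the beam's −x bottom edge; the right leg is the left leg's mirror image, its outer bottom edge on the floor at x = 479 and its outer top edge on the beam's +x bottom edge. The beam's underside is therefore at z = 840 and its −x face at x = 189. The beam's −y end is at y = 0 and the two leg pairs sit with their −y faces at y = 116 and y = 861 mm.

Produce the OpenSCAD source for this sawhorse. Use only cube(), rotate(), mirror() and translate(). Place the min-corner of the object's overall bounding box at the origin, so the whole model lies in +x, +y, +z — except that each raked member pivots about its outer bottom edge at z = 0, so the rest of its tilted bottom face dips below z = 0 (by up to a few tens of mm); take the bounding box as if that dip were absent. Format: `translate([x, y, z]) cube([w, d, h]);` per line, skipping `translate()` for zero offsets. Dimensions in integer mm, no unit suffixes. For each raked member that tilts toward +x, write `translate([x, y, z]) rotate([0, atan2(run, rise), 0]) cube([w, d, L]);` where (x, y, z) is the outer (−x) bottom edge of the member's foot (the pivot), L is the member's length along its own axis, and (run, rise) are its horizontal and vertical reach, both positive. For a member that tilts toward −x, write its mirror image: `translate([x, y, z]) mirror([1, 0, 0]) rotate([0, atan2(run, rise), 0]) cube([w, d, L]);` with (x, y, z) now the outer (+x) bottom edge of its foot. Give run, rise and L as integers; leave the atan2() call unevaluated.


translate([189, 0, 840]) cube([101, 1009, 47]);
translate([0, 116, 0]) rotate([0, atan2(189, 840), 0]) cube([41, 32, 861]);
translate([479, 116, 0]) mirror([1, 0, 0]) rotate([0, atan2(189, 840), 0]) cube([41, 32, 861]);
translate([0, 861, 0]) rotate([0, atan2(189, 840), 0]) cube([41, 32, 861]);
translate([479, 861, 0]) mirror([1, 0, 0]) rotate([0, atan2(189, 840), 0]) cube([41, 32, 861]);


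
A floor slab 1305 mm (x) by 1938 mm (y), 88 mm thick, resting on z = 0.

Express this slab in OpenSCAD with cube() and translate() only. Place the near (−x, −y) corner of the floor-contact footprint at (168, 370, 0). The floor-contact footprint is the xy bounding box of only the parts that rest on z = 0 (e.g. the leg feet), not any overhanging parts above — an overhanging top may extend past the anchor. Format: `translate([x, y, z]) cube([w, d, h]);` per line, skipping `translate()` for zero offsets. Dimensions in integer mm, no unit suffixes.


translate([168, 370, 0]) cube([1305, 1938, 88]);


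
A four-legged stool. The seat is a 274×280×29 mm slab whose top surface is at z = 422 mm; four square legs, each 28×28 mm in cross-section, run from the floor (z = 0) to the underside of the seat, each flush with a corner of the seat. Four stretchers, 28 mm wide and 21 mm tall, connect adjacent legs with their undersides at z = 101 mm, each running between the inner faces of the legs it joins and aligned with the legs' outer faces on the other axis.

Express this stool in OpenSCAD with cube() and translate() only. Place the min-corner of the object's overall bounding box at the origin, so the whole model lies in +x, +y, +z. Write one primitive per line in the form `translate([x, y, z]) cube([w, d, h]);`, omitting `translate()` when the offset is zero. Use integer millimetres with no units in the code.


// leg_h = 422 - 29 = 393
// stretcher span = 274 - 2*28 = 218
translate([0, 0, 393]) cube([274, 280, 29]);
cube([28, 28, 393]);
translate([246, 0, 0]) cube([28, 28, 393]);
translate([0, 252, 0]) cube([28, 28, 393]);
translate([246, 252, 0]) cube([28, 28, 393]);
translate([28, 0, 101]) cube([218, 28, 21]);
translate([28, 252, 101]) cube([218, 28, 21]);
translate([0, 28, 101]) cube([28, 224, 21]);
translate([246, 28, 101]) cube([28, 224, 21]);


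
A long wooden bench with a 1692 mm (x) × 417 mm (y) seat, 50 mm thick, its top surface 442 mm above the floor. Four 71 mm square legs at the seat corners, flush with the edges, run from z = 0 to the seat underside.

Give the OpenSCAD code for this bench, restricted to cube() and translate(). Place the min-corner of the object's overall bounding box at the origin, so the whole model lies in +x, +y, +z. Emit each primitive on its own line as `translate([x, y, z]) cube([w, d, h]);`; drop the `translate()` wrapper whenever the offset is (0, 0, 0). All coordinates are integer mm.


translate([0, 0, 392]) cube([1692, 417, 50]);
cube([71, 71, 392]);
translate([0, 346, 0]) cube([71, 71, 392]);
translate([1621, 0, 0]) cube([71, 71, 392]);
translate([1621, 346, 0]) cube([71, 71, 392]);


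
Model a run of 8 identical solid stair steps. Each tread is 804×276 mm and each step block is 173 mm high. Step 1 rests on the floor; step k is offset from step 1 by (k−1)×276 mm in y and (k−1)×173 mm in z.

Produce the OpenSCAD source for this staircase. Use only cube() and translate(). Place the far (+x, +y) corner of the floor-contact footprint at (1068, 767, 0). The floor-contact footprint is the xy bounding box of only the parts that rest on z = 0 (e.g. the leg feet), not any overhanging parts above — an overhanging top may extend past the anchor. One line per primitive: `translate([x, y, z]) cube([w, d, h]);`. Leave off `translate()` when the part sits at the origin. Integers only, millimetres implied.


translate([264, 491, 0]) cube([804, 276, 173]);
translate([264, 767, 173]) cube([804, 276, 173]);
translate([264, 1043, 346]) cube([804, 276, 173]);
translate([264, 1319, 519]) cube([804, 276, 173]);
translate([264, 1595, 692]) cube([804, 276, 173]);
translate([264, 1871, 865]) cube([804, 276, 173]);
translate([264, 2147, 1038]) cube([804, 276, 173]);
translate([264, 2423, 1211]) cube([804, 276, 173]);


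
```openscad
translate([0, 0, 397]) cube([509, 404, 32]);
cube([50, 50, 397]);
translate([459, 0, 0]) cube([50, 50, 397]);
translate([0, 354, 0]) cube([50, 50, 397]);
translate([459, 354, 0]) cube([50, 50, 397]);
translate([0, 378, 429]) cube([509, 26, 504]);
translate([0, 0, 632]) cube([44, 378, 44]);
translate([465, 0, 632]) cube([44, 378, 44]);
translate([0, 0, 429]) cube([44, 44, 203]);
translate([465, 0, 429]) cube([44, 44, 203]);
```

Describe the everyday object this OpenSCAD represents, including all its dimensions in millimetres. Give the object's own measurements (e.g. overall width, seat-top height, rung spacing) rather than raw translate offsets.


A chair. The seat is a 509×404×32 mm slab with its top at z = 429 mm, on four 50×50 mm corner legs (flush with the seat edges, standing on z = 0). A flat backrest 26 mm thick, 504 mm tall, spans the full seat width and rises from the seat top along its +y edge, rear face flush with the rear of the seat. Two armrests of 44×44 mm section run along each side from the seat's front edge to the front of the backrest, top faces 247 mm above the seat top and outer faces flush with the seat's x-edges; a 44×44 mm post under the front of each armrest stands on the seat at the front corner.


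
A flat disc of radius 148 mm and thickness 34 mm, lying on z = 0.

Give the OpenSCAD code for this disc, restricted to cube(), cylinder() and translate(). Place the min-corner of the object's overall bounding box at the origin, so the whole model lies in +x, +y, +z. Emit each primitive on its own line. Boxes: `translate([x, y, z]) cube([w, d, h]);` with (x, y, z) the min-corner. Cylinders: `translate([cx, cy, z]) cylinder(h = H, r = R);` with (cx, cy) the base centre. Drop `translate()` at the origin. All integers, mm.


translate([148, 148, 0]) cylinder(h = 34, r = 148);


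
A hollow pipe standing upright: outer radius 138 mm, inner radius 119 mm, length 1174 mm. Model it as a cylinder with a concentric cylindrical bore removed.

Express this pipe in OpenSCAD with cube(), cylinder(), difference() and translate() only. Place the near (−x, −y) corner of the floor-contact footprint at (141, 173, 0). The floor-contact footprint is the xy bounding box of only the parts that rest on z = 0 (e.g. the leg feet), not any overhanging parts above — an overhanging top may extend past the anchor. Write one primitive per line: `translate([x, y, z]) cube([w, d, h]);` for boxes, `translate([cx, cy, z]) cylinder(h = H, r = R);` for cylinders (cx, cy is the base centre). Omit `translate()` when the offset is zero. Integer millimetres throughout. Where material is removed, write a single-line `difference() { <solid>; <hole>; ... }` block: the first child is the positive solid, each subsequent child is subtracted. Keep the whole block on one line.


difference() { translate([279, 311, 0]) cylinder(h = 1174, r = 138); translate([279, 311, 0]) cylinder(h = 1174, r = 119); }


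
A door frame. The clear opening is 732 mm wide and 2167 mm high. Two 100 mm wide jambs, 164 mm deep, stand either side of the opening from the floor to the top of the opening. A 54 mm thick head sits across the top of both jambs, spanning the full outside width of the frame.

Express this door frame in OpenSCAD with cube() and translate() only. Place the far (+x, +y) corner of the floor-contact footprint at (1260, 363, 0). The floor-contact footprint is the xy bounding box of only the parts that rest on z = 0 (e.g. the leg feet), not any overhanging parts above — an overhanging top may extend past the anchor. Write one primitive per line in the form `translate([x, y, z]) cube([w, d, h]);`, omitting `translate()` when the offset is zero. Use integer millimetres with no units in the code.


translate([328, 199, 0]) cube([100, 164, 2167]);
translate([1160, 199, 0]) cube([100, 164, 2167]);
translate([328, 199, 2167]) cube([932, 164, 54]);


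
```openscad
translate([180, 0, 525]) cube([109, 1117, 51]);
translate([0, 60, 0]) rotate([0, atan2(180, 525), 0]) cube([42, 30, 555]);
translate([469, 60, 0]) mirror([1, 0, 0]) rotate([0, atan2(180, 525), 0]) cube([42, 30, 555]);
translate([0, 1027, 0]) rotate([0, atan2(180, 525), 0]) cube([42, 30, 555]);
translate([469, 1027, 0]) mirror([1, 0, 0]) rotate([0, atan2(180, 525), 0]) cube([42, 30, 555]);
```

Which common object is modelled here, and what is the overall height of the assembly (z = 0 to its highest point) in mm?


A sawhorse. The overall height is 576 mm.

A beam across two mirrored pairs of raked legs — a sawhorse. The beam's underside is at z = 525 (matching the legs' vertical rise in atan2(180, 525)) and the beam is 51 mm tall, so its top is at 525 + 51 = 576 mm. The raked legs top out at the beam's underside, so that is the highest point.


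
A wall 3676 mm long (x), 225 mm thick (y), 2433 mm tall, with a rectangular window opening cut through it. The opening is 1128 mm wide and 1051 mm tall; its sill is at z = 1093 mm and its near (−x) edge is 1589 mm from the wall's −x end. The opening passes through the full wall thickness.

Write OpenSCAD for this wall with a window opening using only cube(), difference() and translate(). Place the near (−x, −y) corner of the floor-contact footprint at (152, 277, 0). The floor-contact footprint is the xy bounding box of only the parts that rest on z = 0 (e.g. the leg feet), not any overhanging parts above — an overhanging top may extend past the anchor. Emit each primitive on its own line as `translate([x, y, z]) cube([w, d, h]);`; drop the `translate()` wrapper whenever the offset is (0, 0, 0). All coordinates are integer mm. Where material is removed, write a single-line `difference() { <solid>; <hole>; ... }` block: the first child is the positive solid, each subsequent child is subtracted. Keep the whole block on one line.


difference() { translate([152, 277, 0]) cube([3676, 225, 2433]); translate([1741, 277, 1093]) cube([1128, 225, 1051]); }


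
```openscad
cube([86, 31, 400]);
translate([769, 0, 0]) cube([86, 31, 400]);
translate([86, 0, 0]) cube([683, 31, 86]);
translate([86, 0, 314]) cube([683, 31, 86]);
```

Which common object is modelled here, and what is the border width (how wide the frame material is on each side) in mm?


A picture frame. The border width is 86 mm.

Four thin pieces enclosing a rectangular opening — a picture frame. The two full-height stiles are 400 mm tall; the top rail sits at z = 314 and is 86 mm tall, so the border above the opening is 400 − 314 = 86 mm, matching the stile x-width.


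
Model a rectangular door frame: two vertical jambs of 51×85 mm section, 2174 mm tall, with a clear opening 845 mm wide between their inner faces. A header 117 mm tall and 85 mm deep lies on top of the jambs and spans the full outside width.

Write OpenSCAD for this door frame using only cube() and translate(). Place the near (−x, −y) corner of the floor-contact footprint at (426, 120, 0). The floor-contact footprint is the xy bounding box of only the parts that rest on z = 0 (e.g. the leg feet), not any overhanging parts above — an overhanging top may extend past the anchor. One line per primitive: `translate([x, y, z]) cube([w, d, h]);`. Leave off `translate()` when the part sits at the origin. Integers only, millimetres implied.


translate([426, 120, 0]) cube([51, 85, 2174]);
translate([1322, 120, 0]) cube([51, 85, 2174]);
translate([426, 120, 2174]) cube([947, 85, 117]);


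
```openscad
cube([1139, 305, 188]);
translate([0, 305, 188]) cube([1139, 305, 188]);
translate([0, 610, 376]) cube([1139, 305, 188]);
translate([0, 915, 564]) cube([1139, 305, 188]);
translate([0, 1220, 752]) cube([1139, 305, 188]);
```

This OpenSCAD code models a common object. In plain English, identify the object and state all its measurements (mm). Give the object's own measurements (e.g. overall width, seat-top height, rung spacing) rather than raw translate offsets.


A straight staircase of 5 solid steps. Each step is 1139 mm wide (x), 305 mm deep (y, the going) and 188 mm tall (the rise). The first step rests on the floor; each subsequent step sits one going further in +y and one rise higher in +z, directly behind and above the previous step with no overlap.


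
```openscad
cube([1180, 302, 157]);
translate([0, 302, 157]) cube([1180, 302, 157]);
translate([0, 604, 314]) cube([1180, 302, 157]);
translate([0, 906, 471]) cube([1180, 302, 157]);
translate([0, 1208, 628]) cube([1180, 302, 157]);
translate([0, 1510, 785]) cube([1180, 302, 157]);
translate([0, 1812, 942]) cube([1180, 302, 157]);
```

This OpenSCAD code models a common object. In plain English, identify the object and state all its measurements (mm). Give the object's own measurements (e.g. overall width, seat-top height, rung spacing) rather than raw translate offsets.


A straight staircase of 7 solid steps. Each step is 1180 mm wide (x), 302 mm deep (y, the going) and 157 mm tall (the rise). The first step rests on the floor; each subsequent step sits one going further in +y and one rise higher in +z, directly behind and above the previous step with no overlap.


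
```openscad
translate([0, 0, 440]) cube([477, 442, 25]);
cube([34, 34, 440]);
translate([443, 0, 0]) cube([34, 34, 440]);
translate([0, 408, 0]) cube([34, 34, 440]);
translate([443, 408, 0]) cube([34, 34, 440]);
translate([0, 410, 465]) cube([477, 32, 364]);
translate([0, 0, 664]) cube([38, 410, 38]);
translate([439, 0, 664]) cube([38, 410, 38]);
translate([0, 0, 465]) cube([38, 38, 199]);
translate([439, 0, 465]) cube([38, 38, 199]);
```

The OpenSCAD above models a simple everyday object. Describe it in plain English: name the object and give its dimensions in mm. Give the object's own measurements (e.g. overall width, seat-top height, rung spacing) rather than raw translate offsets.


A chair. The seat is a 477×442×25 mm slab with its top at z = 465 mm, on four 34×34 mm corner legs (flush with the seat edges, standing on z = 0). A flat backrest 32 mm thick, 364 mm tall, spans the full seat width and rises from the seat top along its +y edge, rear face flush with the rear of the seat. Two armrests of 38×38 mm section run along each side from the seat's front edge to the front of the backrest, top faces 237 mm above the seat top and outer faces flush with the seat's x-edges; a 38×38 mm post under the front of each armrest stands on the seat at the front corner.


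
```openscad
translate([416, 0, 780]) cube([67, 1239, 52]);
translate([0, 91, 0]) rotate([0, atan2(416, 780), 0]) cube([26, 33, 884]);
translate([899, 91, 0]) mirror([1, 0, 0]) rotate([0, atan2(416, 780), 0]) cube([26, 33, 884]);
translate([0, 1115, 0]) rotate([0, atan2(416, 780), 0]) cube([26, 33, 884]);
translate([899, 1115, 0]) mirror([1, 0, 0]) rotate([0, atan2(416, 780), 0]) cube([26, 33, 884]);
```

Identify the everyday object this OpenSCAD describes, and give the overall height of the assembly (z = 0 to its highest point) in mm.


A sawhorse. The overall height is 832 mm.

A beam across two mirrored pairs of raked legs — a sawhorse. The beam's underside is at z = 780 (matching the legs' vertical rise in atan2(416, 780)) and the beam is 52 mm tall, so its top is at 780 + 52 = 832 mm. The raked legs top out at the beam's underside, so that is the highest point.


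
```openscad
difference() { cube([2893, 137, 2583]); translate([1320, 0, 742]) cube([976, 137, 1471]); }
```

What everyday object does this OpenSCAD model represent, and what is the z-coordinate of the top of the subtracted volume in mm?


A wall with a window opening. The window head height is 2213 mm.

A wall with a rectangular opening subtracted — a window. Sill at z = 742, opening 1471 mm tall, so the head is at 742 + 1471 = 2213 mm.


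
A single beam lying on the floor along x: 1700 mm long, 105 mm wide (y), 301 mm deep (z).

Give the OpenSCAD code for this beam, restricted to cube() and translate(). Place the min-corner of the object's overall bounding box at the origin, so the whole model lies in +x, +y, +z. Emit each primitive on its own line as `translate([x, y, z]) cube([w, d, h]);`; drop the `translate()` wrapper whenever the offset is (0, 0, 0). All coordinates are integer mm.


cube([1700, 105, 301]);


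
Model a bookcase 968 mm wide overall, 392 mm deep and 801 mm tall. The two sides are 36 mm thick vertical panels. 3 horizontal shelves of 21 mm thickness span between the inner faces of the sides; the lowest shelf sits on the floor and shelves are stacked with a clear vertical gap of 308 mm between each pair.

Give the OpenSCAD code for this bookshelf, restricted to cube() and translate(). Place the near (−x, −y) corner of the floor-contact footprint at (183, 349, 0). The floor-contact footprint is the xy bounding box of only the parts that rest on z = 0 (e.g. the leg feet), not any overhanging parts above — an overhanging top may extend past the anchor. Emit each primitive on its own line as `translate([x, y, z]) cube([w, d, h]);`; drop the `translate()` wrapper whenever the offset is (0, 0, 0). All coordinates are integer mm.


translate([183, 349, 0]) cube([36, 392, 801]);
translate([1115, 349, 0]) cube([36, 392, 801]);
translate([219, 349, 0]) cube([896, 392, 21]);
translate([219, 349, 329]) cube([896, 392, 21]);
translate([219, 349, 658]) cube([896, 392, 21]);


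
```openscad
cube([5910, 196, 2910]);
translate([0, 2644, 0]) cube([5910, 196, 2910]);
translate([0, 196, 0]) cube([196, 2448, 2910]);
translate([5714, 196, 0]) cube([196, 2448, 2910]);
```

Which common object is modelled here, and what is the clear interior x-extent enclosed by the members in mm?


A house (or room) frame. The interior width is 5518 mm.

Four 2910 mm walls enclosing a rectangle with no floor or roof — a room or house frame. Outside width is 5910 mm and wall thickness is 196 mm, so the interior width is 5910 − 2 × 196 = 5518 mm.


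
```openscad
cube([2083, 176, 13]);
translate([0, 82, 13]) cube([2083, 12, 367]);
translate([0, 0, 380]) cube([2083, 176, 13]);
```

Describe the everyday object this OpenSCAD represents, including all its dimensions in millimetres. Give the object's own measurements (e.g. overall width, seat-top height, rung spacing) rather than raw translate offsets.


An I-beam lying along x, 2083 mm long. Overall section height 393 mm. Two flanges 176 mm wide (y) and 13 mm thick, one on the floor and one at the top; a web 12 mm thick runs between them, centred on the flange width.


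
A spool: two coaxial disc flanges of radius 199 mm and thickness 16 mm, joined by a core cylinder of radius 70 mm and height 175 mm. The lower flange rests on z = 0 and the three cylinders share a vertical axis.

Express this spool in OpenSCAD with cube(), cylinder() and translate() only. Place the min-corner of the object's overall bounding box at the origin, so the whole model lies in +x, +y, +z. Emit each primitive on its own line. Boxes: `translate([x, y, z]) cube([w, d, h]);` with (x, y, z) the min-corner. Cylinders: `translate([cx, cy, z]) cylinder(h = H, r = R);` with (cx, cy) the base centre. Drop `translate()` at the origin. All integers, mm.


translate([199, 199, 0]) cylinder(h = 16, r = 199);
translate([199, 199, 16]) cylinder(h = 175, r = 70);
translate([199, 199, 191]) cylinder(h = 16, r = 199);


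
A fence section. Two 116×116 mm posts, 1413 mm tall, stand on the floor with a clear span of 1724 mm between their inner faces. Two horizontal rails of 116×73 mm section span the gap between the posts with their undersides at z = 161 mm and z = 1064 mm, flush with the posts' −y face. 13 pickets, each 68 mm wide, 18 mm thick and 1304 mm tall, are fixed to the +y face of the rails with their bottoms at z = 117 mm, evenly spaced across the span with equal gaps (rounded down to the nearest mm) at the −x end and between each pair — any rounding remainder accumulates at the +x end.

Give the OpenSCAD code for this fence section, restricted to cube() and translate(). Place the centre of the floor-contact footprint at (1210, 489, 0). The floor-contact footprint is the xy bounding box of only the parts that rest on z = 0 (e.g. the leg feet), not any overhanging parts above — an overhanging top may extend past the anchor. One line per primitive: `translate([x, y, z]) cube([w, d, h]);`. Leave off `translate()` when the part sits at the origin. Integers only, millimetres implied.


translate([232, 431, 0]) cube([116, 116, 1413]);
translate([2072, 431, 0]) cube([116, 116, 1413]);
translate([348, 431, 161]) cube([1724, 116, 73]);
translate([348, 431, 1064]) cube([1724, 116, 73]);
translate([408, 547, 117]) cube([68, 18, 1304]);
translate([536, 547, 117]) cube([68, 18, 1304]);
translate([664, 547, 117]) cube([68, 18, 1304]);
translate([792, 547, 117]) cube([68, 18, 1304]);
translate([920, 547, 117]) cube([68, 18, 1304]);
translate([1048, 547, 117]) cube([68, 18, 1304]);
translate([1176, 547, 117]) cube([68, 18, 1304]);
translate([1304, 547, 117]) cube([68, 18, 1304]);
translate([1432, 547, 117]) cube([68, 18, 1304]);
translate([1560, 547, 117]) cube([68, 18, 1304]);
translate([1688, 547, 117]) cube([68, 18, 1304]);
translate([1816, 547, 117]) cube([68, 18, 1304]);
translate([1944, 547, 117]) cube([68, 18, 1304]);


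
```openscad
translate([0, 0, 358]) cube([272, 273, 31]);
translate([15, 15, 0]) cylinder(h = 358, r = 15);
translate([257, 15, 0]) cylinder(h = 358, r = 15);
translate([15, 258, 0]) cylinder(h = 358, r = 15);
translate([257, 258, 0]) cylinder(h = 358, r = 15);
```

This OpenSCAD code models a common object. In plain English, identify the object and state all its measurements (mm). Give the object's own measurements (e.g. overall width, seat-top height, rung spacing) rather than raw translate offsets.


A four-legged stool. The seat is a 272×273×31 mm slab whose top surface is at z = 389 mm; four round legs, each 30 mm in diameter, run from the floor (z = 0) to the underside of the seat, each leg's axis is inset half a diameter from the nearest pair of seat edges (so the leg's bounding box is flush with the corner).


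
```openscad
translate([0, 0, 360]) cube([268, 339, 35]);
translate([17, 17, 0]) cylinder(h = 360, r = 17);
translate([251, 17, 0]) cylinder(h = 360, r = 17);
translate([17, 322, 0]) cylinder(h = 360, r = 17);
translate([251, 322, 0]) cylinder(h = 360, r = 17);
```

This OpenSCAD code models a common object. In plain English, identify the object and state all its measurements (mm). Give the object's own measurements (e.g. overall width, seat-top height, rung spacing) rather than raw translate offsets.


A four-legged stool. The seat is a 268×339×35 mm slab whose top surface is at z = 395 mm; four round legs, each 34 mm in diameter, run from the floor (z = 0) to the underside of the seat, each leg's axis is inset half a diameter from the nearest pair of seat edges (so the leg's bounding box is flush with the corner).


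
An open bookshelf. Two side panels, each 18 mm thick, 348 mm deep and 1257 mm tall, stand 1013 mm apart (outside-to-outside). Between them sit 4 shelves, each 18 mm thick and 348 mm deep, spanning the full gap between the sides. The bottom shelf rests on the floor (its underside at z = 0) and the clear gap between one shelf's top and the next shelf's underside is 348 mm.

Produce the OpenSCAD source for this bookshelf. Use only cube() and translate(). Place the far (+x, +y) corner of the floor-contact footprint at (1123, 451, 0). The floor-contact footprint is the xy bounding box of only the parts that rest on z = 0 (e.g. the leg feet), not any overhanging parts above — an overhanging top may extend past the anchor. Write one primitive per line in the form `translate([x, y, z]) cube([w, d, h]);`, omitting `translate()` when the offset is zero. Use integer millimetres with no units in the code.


translate([110, 103, 0]) cube([18, 348, 1257]);
translate([1105, 103, 0]) cube([18, 348, 1257]);
translate([128, 103, 0]) cube([977, 348, 18]);
translate([128, 103, 366]) cube([977, 348, 18]);
translate([128, 103, 732]) cube([977, 348, 18]);
translate([128, 103, 1098]) cube([977, 348, 18]);


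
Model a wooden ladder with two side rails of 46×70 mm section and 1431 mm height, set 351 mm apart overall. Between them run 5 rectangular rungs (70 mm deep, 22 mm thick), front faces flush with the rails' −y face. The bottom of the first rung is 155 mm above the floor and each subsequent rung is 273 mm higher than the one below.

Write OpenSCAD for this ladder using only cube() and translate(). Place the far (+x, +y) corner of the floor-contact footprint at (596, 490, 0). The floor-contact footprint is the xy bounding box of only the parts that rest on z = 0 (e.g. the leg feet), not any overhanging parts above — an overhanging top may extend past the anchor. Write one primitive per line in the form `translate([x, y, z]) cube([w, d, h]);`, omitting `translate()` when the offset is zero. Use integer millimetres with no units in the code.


translate([245, 420, 0]) cube([46, 70, 1431]);
translate([550, 420, 0]) cube([46, 70, 1431]);
translate([291, 420, 155]) cube([259, 70, 22]);
translate([291, 420, 428]) cube([259, 70, 22]);
translate([291, 420, 701]) cube([259, 70, 22]);
translate([291, 420, 974]) cube([259, 70, 22]);
translate([291, 420, 1247]) cube([259, 70, 22]);


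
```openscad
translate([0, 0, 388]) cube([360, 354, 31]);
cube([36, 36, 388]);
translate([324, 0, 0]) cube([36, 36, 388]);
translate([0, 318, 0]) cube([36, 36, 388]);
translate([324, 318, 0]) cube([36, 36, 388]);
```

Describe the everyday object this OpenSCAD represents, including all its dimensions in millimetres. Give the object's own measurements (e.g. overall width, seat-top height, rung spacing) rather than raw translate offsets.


A simple wooden stool: a rectangular seat 360 mm (x) by 354 mm (y), 31 mm thick, top face at z = 419 mm, on four square legs, each 36×36 mm in cross-section. The legs rest on z = 0, each flush with a corner of the seat.


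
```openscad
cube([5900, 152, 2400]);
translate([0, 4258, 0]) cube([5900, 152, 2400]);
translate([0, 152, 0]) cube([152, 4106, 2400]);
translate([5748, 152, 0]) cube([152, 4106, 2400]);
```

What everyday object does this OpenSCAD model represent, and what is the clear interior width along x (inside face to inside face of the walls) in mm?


A house (or room) frame. The interior width is 5596 mm.

Four 2400 mm walls enclosing a rectangle with no floor or roof — a room or house frame. Outside width is 5900 mm and wall thickness is 152 mm, so the interior width is 5900 − 2 × 152 = 5596 mm.


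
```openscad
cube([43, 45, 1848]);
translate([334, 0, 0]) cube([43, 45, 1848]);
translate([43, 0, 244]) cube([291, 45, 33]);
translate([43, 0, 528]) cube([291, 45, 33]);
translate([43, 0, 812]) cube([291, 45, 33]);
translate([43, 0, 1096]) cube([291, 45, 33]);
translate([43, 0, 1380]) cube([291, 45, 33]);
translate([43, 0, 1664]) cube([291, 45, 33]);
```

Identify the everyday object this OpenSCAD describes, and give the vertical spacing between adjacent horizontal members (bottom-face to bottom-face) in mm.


A ladder. The rung spacing is 284 mm.

Two tall 43×45 posts with 6 short bars between them — a ladder. Adjacent rungs sit at z = 244 and z = 528, so the spacing is 528 − 244 = 284 mm.


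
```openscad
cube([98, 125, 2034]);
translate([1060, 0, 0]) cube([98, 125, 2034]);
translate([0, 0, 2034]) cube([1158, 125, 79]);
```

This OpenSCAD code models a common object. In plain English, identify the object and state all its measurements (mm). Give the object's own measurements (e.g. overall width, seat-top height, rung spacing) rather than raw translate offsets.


A door frame. The clear opening is 962 mm wide and 2034 mm high. Two 98 mm wide jambs, 125 mm deep, stand either side of the opening from the floor to the top of the opening. A 79 mm thick head sits across the top of both jambs, spanning the full outside width of the frame.


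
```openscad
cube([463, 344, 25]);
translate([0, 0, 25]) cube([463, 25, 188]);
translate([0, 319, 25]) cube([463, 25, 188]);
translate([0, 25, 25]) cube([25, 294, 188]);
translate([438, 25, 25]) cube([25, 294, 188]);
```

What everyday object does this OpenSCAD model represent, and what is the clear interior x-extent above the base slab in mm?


An open box. The internal width is 413 mm.

A 463×344 base slab with four walls standing on it — an open box. The base is 463 mm wide and the walls are 25 mm thick, so the internal width is 463 − 2 × 25 = 413 mm.


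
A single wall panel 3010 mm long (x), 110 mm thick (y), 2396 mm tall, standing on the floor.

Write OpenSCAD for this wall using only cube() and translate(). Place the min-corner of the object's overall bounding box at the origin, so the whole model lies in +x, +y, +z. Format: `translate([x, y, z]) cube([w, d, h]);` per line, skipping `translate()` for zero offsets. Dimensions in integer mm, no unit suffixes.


cube([3010, 110, 2396]);
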